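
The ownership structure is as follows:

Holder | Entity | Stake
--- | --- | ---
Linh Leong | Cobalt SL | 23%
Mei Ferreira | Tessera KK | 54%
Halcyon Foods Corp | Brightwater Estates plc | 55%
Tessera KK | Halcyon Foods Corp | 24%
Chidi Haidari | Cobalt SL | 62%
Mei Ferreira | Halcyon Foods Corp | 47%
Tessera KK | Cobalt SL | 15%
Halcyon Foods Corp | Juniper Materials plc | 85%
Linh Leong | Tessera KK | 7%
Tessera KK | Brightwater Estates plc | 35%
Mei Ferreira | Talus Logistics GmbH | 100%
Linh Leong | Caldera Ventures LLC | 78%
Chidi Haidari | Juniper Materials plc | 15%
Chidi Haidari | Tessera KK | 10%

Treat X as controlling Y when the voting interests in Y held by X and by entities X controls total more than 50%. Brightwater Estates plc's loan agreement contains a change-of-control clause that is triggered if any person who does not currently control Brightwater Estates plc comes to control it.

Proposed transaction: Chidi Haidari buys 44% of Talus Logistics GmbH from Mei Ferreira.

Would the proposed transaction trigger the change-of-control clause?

The purchase adds only to Chidi's holdings (Mei's stake shrinks), so Chidi is the only person who could newly come to control Brightwater.
Chidi holds 62% of Cobalt, so Chidi controls Cobalt.
Neither Chidi nor any entity Chidi controls holds any voting interest in Brightwater.
So before the transaction, Chidi does not control Brightwater.
After the purchase, Chidi holds 44% of Talus directly, and Mei's stake falls to 56%.
Chidi's side now holds 44% of Talus, not > 50%, so Chidi still does not control Talus.
After the transaction, neither Chidi nor any entity Chidi controls holds a voting interest in Brightwater, so Chidi still does not control it.
No new person acquires control, so the clause is not triggered.

No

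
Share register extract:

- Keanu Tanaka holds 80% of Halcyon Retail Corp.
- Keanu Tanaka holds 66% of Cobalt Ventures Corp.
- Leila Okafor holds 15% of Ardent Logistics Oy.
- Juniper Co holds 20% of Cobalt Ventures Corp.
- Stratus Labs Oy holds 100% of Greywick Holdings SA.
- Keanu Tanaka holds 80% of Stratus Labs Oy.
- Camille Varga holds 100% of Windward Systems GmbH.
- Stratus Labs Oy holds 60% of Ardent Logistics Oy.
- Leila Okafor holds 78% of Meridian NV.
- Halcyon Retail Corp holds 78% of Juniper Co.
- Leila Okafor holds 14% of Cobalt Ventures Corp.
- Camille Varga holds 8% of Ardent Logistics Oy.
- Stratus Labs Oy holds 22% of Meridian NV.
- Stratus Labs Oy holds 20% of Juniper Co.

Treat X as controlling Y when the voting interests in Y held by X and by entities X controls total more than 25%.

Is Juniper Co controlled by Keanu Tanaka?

Yes

Keanu holds 80% of Stratus, so Keanu controls Stratus.
Keanu holds 80% of Halcyon, so Keanu controls Halcyon.
Halcyon and Stratus together hold 78% + 20% = 98% of Juniper, so Keanu controls Juniper.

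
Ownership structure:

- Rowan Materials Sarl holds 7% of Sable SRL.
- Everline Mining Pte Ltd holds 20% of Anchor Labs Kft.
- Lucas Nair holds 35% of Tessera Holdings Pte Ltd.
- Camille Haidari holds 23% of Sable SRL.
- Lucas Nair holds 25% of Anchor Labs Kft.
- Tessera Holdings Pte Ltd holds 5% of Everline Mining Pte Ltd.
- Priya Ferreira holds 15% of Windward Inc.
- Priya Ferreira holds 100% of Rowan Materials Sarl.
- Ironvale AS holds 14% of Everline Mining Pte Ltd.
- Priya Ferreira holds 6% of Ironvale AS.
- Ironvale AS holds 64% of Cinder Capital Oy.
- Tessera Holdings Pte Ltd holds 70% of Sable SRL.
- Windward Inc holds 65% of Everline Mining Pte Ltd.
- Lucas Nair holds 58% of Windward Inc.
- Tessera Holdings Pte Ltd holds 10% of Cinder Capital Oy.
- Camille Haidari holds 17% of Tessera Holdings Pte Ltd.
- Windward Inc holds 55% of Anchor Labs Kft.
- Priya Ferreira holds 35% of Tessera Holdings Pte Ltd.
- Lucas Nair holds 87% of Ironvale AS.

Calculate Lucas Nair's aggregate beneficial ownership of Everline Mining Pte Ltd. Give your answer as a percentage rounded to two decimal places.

51.63%

Lucas reaches Everline along 3 paths.
Via Tessera: 35% × 5% = 1.75%.
Via Windward: 58% × 65% = 37.7%.
Via Ironvale: 87% × 14% = 12.18%.
Total: 1.75% + 37.7% + 12.18% = 51.63%.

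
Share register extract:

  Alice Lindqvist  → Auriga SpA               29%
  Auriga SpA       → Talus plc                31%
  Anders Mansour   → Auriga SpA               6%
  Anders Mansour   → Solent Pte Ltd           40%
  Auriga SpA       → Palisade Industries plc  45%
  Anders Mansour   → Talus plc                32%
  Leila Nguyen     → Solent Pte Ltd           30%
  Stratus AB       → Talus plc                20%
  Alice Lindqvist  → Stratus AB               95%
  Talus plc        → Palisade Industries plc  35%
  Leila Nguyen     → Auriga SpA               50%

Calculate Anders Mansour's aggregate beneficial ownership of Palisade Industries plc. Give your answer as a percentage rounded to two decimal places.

Anders reaches Palisade along 3 paths.
Via Talus: 32% × 35% = 11.2%.
Via Auriga → Talus: 6% × 31% × 35% = 0.651%.
Via Auriga: 6% × 45% = 2.7%.
Total: 11.2% + 0.651% + 2.7% = 14.551%.
Rounded: 14.55%.

14.55%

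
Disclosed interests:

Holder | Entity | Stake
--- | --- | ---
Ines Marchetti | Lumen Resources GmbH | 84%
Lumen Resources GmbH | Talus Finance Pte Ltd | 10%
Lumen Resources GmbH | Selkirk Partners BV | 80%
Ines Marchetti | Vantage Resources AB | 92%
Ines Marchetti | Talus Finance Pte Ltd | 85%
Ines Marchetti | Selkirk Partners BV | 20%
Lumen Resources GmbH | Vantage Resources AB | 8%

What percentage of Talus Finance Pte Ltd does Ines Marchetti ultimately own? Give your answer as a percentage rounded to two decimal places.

93.40%

Ines reaches Talus along 2 paths.
Via Lumen: 84% × 10% = 8.4%.
Direct stake: 85% = 85%.
Total: 8.4% + 85% = 93.4%.
Rounded: 93.40%.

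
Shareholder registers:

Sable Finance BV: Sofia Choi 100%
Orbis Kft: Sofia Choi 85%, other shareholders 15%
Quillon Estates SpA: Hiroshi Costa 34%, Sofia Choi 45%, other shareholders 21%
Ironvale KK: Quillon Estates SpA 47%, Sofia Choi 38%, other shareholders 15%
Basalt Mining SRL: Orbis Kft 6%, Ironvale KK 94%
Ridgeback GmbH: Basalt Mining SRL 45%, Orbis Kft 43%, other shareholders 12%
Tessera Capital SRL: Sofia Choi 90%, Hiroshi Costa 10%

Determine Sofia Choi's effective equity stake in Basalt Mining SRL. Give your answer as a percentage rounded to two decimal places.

Sofia reaches Basalt along 3 paths.
Via Orbis: 85% × 6% = 5.1%.
Via Quillon → Ironvale: 45% × 47% × 94% = 19.881%.
Via Ironvale: 38% × 94% = 35.72%.
Total: 5.1% + 19.881% + 35.72% = 60.701%.
Rounded: 60.70%.

60.70%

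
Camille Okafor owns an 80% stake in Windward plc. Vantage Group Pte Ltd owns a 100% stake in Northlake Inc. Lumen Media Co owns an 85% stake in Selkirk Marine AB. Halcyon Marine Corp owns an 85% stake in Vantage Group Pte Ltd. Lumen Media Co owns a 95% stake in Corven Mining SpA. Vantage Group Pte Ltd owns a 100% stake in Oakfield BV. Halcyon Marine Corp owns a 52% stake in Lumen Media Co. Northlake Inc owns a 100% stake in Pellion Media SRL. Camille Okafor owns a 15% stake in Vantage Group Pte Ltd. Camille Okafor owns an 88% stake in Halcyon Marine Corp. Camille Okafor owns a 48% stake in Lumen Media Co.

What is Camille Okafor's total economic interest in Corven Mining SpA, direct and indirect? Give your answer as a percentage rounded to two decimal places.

89.07%

Camille reaches Corven along 2 paths.
Via Halcyon → Lumen: 88% × 52% × 95% = 43.472%.
Via Lumen: 48% × 95% = 45.6%.
Total: 43.472% + 45.6% = 89.072%.
Rounded: 89.07%.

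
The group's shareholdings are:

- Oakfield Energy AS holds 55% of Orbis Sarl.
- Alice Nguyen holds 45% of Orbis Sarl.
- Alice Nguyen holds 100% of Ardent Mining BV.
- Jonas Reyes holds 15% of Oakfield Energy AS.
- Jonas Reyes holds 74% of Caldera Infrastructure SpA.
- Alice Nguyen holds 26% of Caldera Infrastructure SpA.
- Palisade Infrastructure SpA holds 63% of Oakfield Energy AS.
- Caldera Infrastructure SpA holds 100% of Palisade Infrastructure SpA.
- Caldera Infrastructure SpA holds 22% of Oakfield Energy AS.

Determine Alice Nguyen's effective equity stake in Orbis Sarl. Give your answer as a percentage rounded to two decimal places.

57.16%

Alice reaches Orbis along 3 paths.
Via Caldera → Oakfield: 26% × 22% × 55% = 3.146%.
Via Caldera → Palisade → Oakfield: 26% × 100% × 63% × 55% = 9.009%.
Direct stake: 45% = 45%.
Total: 3.146% + 9.009% + 45% = 57.155%.
Rounded: 57.16%.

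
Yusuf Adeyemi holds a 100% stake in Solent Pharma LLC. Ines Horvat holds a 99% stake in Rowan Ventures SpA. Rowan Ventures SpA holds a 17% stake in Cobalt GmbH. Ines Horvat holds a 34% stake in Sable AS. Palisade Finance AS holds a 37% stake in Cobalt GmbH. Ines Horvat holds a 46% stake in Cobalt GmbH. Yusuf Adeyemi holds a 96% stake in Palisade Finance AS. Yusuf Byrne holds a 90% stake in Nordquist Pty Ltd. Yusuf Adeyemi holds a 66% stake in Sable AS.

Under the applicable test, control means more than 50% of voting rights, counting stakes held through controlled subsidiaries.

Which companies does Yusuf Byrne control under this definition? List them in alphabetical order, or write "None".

Nordquist Pty Ltd

Yusuf Byrne holds 90% of Nordquist, so Yusuf Byrne controls Nordquist.
No other company's threshold is met.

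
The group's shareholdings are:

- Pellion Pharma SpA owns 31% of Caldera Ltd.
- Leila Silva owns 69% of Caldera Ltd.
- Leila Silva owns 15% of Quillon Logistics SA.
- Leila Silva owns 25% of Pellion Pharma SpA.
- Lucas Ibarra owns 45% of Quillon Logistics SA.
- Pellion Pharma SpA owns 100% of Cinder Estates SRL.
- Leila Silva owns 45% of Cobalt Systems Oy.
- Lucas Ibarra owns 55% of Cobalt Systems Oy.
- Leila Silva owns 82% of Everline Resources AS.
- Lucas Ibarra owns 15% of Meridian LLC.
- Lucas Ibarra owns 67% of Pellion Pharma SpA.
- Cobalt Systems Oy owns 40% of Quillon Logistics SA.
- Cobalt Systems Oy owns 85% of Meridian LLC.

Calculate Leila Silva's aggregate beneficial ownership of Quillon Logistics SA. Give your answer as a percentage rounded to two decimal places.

33.00%

Leila reaches Quillon along 2 paths.
Direct stake: 15% = 15%.
Via Cobalt: 45% × 40% = 18%.
Total: 15% + 18% = 33%.
Rounded: 33.00%.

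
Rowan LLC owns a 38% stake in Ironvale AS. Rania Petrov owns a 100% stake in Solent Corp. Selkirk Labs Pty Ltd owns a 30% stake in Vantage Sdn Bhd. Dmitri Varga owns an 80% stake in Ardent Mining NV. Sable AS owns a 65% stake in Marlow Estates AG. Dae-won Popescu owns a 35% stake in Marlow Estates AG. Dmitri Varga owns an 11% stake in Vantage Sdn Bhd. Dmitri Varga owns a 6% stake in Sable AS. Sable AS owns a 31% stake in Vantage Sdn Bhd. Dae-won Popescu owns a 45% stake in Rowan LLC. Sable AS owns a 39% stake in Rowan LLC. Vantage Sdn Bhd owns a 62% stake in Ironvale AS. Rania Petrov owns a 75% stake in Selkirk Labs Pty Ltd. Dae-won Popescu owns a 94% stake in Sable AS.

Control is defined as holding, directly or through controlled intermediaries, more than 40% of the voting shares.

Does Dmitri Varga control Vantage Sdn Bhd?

No

Dmitri holds 80% of Ardent, so Dmitri controls Ardent.
In Vantage, Dmitri's side holds only 11%, not > 40%.
So Dmitri does not control Vantage.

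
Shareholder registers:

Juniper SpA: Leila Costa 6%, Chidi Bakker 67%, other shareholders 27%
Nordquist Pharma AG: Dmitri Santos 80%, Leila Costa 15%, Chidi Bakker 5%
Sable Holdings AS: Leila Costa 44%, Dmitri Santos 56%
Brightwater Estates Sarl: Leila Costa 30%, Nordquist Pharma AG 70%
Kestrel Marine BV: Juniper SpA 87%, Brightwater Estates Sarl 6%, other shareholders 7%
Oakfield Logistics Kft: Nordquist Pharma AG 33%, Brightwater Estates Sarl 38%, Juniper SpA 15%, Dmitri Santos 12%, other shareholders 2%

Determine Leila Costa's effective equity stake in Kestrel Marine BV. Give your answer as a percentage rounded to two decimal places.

7.65%

Leila reaches Kestrel along 3 paths.
Via Juniper: 6% × 87% = 5.22%.
Via Brightwater: 30% × 6% = 1.8%.
Via Nordquist → Brightwater: 15% × 70% × 6% = 0.63%.
Total: 5.22% + 1.8% + 0.63% = 7.65%.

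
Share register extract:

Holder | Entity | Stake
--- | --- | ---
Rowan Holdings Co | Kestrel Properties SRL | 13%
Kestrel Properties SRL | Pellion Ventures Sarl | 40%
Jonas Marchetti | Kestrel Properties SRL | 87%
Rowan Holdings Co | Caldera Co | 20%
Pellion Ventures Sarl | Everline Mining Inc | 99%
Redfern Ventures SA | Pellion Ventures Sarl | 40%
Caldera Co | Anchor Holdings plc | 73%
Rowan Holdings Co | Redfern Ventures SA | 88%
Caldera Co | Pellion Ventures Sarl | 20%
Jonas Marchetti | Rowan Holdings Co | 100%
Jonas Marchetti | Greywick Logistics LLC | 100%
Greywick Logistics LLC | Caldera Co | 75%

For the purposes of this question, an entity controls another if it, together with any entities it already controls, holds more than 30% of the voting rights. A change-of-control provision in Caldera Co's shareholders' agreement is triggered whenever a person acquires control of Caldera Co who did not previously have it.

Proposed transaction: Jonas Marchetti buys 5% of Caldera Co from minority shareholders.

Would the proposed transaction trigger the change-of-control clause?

No

The purchase changes only Jonas's holdings, so Jonas is the only person who could newly come to control Caldera.
Jonas holds 100% of Greywick, so Jonas controls Greywick.
Jonas holds 100% of Rowan, so Jonas controls Rowan.
Greywick and Rowan together hold 75% + 20% = 95% of Caldera, so Jonas controls Caldera.
So Jonas already controls Caldera before the transaction.
After the purchase, Jonas holds 5% of Caldera directly.
Jonas controlled Caldera already, so this is not a new person acquiring control; every other person's position is unchanged or reduced.
No new person acquires control, so the clause is not triggered.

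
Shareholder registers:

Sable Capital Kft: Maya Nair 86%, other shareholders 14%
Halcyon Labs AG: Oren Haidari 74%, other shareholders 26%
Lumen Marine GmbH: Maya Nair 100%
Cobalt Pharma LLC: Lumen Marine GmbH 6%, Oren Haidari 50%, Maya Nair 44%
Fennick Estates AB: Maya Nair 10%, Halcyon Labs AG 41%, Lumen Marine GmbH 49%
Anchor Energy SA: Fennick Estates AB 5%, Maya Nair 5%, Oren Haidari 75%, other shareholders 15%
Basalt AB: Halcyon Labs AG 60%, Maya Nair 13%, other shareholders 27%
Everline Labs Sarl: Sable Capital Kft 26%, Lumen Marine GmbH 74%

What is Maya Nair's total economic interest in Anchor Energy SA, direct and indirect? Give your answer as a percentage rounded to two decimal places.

7.95%

Maya reaches Anchor along 3 paths.
Via Fennick: 10% × 5% = 0.5%.
Via Lumen → Fennick: 100% × 49% × 5% = 2.45%.
Direct stake: 5% = 5%.
Total: 0.5% + 2.45% + 5% = 7.95%.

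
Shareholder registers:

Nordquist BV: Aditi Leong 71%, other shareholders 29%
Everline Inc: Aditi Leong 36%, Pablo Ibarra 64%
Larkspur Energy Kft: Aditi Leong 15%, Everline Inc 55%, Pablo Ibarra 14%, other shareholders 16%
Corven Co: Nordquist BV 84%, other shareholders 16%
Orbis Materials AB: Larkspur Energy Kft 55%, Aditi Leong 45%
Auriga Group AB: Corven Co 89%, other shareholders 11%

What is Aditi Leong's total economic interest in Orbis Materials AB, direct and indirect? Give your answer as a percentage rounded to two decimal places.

64.14%

Aditi reaches Orbis along 3 paths.
Via Larkspur: 15% × 55% = 8.25%.
Via Everline → Larkspur: 36% × 55% × 55% = 10.89%.
Direct stake: 45% = 45%.
Total: 8.25% + 10.89% + 45% = 64.14%.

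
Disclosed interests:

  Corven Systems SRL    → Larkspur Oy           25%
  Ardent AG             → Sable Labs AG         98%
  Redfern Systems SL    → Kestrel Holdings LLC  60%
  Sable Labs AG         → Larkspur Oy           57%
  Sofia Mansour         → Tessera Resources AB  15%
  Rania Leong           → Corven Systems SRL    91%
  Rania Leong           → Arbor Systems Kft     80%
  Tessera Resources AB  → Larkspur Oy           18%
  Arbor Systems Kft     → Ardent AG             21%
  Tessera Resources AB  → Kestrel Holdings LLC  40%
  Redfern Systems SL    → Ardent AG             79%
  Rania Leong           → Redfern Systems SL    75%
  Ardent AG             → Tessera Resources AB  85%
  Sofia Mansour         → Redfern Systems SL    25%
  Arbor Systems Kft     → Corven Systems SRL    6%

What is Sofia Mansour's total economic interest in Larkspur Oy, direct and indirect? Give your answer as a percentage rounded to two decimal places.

16.75%

Sofia reaches Larkspur along 3 paths.
Via Tessera: 15% × 18% = 2.7%.
Via Redfern → Ardent → Tessera: 25% × 79% × 85% × 18% = 3.02175%.
Via Redfern → Ardent → Sable: 25% × 79% × 98% × 57% = 11.03235%.
Total: 2.7% + 3.02175% + 11.03235% = 16.7541%.
Rounded: 16.75%.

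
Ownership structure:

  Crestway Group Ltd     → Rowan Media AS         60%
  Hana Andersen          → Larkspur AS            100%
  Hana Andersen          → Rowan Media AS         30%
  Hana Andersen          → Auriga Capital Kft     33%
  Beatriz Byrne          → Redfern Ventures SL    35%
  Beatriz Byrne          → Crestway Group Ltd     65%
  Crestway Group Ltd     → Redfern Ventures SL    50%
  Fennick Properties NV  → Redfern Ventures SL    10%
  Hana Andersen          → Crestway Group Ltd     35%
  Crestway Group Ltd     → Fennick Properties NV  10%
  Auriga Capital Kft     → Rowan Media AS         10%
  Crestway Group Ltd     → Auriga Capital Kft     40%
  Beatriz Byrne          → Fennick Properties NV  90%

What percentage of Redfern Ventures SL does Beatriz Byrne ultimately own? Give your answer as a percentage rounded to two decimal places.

77.15%

Beatriz reaches Redfern along 4 paths.
Direct stake: 35% = 35%.
Via Crestway: 65% × 50% = 32.5%.
Via Crestway → Fennick: 65% × 10% × 10% = 0.65%.
Via Fennick: 90% × 10% = 9%.
Total: 35% + 32.5% + 0.65% + 9% = 77.15%.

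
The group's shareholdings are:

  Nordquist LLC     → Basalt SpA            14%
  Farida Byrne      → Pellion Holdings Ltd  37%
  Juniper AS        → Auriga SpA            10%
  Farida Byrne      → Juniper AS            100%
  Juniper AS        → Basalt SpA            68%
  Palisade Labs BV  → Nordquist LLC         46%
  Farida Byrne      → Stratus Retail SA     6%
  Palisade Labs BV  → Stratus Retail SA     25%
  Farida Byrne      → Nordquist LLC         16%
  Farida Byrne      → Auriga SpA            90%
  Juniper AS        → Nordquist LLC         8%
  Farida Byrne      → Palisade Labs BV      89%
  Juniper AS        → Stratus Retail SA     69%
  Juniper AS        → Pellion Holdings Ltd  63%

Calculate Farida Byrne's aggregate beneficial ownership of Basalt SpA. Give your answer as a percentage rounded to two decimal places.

Farida reaches Basalt along 4 paths.
Via Palisade → Nordquist: 89% × 46% × 14% = 5.7316%.
Via Juniper → Nordquist: 100% × 8% × 14% = 1.12%.
Via Nordquist: 16% × 14% = 2.24%.
Via Juniper: 100% × 68% = 68%.
Total: 5.7316% + 1.12% + 2.24% + 68% = 77.0916%.
Rounded: 77.09%.

77.09%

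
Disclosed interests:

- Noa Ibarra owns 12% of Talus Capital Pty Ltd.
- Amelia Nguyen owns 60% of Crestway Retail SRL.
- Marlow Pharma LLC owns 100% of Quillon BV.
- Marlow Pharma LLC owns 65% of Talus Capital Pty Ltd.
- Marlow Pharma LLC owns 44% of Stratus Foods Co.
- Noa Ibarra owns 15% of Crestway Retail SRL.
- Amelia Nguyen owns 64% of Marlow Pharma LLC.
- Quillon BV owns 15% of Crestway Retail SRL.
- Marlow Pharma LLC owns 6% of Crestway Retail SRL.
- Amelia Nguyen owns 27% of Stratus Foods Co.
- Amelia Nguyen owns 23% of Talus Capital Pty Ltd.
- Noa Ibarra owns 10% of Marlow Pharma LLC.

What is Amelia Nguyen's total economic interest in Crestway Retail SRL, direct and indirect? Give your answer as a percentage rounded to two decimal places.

Amelia reaches Crestway along 3 paths.
Direct stake: 60% = 60%.
Via Marlow → Quillon: 64% × 100% × 15% = 9.6%.
Via Marlow: 64% × 6% = 3.84%.
Total: 60% + 9.6% + 3.84% = 73.44%.

73.44%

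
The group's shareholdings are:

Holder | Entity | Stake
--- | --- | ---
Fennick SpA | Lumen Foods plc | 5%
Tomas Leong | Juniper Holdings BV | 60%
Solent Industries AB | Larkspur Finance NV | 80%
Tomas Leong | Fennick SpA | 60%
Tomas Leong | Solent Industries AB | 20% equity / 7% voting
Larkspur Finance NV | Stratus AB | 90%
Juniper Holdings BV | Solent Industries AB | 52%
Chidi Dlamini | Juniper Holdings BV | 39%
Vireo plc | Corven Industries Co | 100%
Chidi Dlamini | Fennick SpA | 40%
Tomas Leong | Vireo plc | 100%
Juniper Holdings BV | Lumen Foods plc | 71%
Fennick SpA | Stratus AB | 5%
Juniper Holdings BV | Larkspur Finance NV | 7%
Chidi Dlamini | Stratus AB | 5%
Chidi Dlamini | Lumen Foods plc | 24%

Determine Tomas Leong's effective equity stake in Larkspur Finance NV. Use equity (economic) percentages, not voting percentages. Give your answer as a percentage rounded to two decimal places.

45.16%

Tomas reaches Larkspur along 3 paths.
Via Juniper → Solent: 60% × 52% × 80% = 24.96%.
Via Solent: 20% × 80% = 16%.
Via Juniper: 60% × 7% = 4.2%.
Total: 24.96% + 16% + 4.2% = 45.16%.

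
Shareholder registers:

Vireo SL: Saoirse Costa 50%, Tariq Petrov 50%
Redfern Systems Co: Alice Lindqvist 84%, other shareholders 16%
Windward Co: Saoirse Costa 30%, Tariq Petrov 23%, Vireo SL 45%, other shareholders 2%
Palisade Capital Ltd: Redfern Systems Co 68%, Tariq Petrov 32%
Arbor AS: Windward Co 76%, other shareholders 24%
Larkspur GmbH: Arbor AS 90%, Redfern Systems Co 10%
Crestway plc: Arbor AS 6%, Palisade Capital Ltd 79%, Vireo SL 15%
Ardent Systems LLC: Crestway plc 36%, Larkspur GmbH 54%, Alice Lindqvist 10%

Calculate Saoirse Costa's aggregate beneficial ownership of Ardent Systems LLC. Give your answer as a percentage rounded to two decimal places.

Saoirse reaches Ardent along 5 paths.
Via Windward → Arbor → Crestway: 30% × 76% × 6% × 36% = 0.49248%.
Via Vireo → Windward → Arbor → Crestway: 50% × 45% × 76% × 6% × 36% = 0.36936%.
Via Vireo → Crestway: 50% × 15% × 36% = 2.7%.
Via Windward → Arbor → Larkspur: 30% × 76% × 90% × 54% = 11.0808%.
Via Vireo → Windward → Arbor → Larkspur: 50% × 45% × 76% × 90% × 54% = 8.3106%.
Total: 0.49248% + 0.36936% + 2.7% + 11.0808% + 8.3106% = 22.95324%.
Rounded: 22.95%.

22.95%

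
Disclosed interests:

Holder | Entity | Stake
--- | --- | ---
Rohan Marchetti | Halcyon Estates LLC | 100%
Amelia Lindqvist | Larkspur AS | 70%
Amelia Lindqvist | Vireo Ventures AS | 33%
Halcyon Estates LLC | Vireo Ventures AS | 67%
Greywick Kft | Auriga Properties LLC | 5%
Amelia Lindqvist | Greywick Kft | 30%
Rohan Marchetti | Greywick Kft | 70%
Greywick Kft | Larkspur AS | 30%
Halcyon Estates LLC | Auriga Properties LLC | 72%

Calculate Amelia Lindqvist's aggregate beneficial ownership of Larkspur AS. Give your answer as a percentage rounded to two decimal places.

79.00%

Amelia reaches Larkspur along 2 paths.
Direct stake: 70% = 70%.
Via Greywick: 30% × 30% = 9%.
Total: 70% + 9% = 79%.
Rounded: 79.00%.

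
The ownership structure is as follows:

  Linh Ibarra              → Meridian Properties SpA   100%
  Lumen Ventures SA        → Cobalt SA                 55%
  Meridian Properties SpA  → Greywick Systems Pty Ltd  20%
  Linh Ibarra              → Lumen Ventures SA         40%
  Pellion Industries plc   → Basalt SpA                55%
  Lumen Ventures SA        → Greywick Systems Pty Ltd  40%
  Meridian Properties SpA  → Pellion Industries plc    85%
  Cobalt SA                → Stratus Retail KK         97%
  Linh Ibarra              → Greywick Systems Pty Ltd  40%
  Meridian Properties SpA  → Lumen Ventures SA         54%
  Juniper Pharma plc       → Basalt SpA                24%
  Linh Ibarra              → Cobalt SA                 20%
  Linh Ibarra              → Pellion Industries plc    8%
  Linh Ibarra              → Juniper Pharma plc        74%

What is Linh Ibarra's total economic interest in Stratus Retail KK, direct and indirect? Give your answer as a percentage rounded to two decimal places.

Linh reaches Stratus along 3 paths.
Via Meridian → Lumen → Cobalt: 100% × 54% × 55% × 97% = 28.809%.
Via Lumen → Cobalt: 40% × 55% × 97% = 21.34%.
Via Cobalt: 20% × 97% = 19.4%.
Total: 28.809% + 21.34% + 19.4% = 69.549%.
Rounded: 69.55%.

69.55%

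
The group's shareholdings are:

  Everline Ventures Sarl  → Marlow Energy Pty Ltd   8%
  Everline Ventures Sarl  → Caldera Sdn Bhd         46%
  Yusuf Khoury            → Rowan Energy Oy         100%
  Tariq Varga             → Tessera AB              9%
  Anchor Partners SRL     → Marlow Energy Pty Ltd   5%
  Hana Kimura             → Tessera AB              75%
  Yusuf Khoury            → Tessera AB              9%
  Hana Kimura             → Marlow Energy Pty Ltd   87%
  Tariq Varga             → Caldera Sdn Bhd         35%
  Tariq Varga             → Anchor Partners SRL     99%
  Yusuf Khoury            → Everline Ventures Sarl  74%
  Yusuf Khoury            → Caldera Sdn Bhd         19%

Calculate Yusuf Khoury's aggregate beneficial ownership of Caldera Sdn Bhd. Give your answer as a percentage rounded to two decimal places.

Yusuf reaches Caldera along 2 paths.
Via Everline: 74% × 46% = 34.04%.
Direct stake: 19% = 19%.
Total: 34.04% + 19% = 53.04%.

53.04%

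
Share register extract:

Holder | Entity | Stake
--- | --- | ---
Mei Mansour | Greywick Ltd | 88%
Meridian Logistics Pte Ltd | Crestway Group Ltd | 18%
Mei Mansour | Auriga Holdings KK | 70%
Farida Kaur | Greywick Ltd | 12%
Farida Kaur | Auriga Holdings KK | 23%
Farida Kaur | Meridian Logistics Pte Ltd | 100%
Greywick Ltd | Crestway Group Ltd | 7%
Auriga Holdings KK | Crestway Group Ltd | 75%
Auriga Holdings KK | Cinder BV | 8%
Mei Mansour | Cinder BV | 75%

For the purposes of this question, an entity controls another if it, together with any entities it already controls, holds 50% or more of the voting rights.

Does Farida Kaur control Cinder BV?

Farida holds 100% of Meridian, so Farida controls Meridian.
Neither Farida nor any entity Farida controls holds any voting interest in Cinder.
So Farida does not control Cinder.

No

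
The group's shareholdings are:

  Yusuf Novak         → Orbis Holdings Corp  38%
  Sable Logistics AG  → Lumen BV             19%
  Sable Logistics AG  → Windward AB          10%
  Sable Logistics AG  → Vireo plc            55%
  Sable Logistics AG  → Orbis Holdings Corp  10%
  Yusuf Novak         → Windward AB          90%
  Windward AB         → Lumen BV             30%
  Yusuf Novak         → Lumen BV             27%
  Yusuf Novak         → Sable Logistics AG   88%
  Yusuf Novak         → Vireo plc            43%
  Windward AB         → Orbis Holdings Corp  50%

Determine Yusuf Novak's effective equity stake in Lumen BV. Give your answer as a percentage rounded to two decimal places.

73.36%

Yusuf reaches Lumen along 4 paths.
Via Sable: 88% × 19% = 16.72%.
Via Sable → Windward: 88% × 10% × 30% = 2.64%.
Via Windward: 90% × 30% = 27%.
Direct stake: 27% = 27%.
Total: 16.72% + 2.64% + 27% + 27% = 73.36%.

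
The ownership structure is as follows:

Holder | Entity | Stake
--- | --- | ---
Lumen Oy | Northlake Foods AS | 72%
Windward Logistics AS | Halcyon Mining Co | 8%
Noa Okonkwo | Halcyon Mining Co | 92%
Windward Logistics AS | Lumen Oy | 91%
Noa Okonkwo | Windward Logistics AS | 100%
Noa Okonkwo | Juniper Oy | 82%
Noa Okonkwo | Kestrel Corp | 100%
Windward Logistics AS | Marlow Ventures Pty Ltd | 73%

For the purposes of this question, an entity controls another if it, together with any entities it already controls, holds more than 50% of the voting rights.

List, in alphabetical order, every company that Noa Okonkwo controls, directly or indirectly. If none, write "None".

Noa holds 100% of Windward, so Noa controls Windward.
Windward holds 73% of Marlow, so Noa controls Marlow.
Noa and Windward together hold 92% + 8% = 100% of Halcyon, so Noa controls Halcyon.
Noa holds 82% of Juniper, so Noa controls Juniper.
Windward holds 91% of Lumen, so Noa controls Lumen.
Lumen holds 72% of Northlake, so Noa controls Northlake.
Noa holds 100% of Kestrel, so Noa controls Kestrel.

Halcyon Mining Co, Juniper Oy, Kestrel Corp, Lumen Oy, Marlow Ventures Pty Ltd, Northlake Foods AS, Windward Logistics AS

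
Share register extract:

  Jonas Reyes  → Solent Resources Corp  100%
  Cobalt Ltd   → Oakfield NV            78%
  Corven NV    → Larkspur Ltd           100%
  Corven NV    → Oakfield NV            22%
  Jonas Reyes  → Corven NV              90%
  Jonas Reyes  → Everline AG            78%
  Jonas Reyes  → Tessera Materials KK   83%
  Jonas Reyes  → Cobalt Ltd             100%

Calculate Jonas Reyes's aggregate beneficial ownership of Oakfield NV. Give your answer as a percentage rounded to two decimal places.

Jonas reaches Oakfield along 2 paths.
Via Cobalt: 100% × 78% = 78%.
Via Corven: 90% × 22% = 19.8%.
Total: 78% + 19.8% = 97.8%.
Rounded: 97.80%.

97.80%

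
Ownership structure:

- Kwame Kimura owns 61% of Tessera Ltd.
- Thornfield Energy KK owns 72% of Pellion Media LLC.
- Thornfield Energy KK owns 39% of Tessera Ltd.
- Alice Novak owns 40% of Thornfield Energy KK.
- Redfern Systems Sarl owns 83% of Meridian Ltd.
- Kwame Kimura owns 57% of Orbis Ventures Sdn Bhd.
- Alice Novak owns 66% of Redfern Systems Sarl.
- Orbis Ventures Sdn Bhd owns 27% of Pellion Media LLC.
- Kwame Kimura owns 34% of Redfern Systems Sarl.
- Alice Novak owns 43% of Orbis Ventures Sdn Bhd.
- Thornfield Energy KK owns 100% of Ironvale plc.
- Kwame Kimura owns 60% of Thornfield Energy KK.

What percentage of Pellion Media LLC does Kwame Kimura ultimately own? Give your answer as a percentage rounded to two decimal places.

Kwame reaches Pellion along 2 paths.
Via Orbis: 57% × 27% = 15.39%.
Via Thornfield: 60% × 72% = 43.2%.
Total: 15.39% + 43.2% = 58.59%.

58.59%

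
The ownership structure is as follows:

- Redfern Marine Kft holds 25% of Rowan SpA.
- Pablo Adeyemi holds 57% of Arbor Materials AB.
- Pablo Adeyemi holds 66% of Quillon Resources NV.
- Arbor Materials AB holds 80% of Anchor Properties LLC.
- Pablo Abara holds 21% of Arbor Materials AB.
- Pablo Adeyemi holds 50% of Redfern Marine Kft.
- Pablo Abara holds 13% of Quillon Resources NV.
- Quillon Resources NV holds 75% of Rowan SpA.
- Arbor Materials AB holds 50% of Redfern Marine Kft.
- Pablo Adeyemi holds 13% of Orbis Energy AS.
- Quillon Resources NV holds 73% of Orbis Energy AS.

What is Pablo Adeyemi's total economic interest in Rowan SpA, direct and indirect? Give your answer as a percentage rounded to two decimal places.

Pablo Adeyemi reaches Rowan along 3 paths.
Via Quillon: 66% × 75% = 49.5%.
Via Arbor → Redfern: 57% × 50% × 25% = 7.125%.
Via Redfern: 50% × 25% = 12.5%.
Total: 49.5% + 7.125% + 12.5% = 69.125%.
Rounded: 69.13%.

69.13%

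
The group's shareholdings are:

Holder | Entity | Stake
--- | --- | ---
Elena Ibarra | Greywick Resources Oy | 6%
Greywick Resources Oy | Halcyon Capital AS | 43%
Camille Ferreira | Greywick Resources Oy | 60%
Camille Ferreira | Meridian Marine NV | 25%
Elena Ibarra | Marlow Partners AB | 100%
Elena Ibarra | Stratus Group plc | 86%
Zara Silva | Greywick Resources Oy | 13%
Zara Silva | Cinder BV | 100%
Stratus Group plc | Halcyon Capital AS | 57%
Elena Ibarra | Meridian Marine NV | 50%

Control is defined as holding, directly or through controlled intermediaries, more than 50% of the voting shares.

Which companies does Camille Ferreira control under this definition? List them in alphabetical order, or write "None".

Camille holds 60% of Greywick, so Camille controls Greywick.
No other company's threshold is met.

Greywick Resources Oy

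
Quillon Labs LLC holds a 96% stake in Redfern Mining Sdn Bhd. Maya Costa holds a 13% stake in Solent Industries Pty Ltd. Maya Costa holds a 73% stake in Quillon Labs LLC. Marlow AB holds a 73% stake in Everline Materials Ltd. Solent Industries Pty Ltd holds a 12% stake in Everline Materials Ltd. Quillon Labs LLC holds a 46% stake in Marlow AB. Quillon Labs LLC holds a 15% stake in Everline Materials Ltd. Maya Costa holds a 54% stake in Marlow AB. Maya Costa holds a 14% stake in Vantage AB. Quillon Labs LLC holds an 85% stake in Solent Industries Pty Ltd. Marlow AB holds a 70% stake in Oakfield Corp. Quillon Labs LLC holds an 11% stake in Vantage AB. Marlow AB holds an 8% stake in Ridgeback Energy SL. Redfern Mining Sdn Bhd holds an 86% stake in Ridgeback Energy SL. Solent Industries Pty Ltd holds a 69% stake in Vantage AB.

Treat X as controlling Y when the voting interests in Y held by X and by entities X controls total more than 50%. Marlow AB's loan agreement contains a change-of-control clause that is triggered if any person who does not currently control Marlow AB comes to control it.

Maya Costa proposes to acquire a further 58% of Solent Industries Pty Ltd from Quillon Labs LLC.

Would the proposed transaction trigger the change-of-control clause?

No

The purchase adds only to Maya's holdings (Quillon's stake shrinks), so Maya is the only person who could newly come to control Marlow.
Maya holds 73% of Quillon, so Maya controls Quillon.
Maya and Quillon together hold 54% + 46% = 100% of Marlow, so Maya controls Marlow.
So Maya already controls Marlow before the transaction.
After the purchase, Maya's direct stake in Solent rises to 13% + 58% = 71%, and Quillon's stake falls to 27%.
Maya controlled Marlow already, so this is not a new person acquiring control; every other person's position is unchanged or reduced.
No new person acquires control, so the clause is not triggered.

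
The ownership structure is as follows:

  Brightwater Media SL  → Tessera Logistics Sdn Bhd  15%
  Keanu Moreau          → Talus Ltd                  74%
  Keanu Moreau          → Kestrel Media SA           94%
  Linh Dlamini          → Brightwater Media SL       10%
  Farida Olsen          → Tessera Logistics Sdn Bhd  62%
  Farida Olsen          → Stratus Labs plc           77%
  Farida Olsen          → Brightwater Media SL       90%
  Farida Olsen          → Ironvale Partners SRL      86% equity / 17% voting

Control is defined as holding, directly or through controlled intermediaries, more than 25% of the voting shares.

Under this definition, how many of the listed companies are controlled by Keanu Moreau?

2

Keanu holds 94% of Kestrel, so Keanu controls Kestrel.
Keanu holds 74% of Talus, so Keanu controls Talus.
No other company's threshold is met.
Keanu controls 2 companies.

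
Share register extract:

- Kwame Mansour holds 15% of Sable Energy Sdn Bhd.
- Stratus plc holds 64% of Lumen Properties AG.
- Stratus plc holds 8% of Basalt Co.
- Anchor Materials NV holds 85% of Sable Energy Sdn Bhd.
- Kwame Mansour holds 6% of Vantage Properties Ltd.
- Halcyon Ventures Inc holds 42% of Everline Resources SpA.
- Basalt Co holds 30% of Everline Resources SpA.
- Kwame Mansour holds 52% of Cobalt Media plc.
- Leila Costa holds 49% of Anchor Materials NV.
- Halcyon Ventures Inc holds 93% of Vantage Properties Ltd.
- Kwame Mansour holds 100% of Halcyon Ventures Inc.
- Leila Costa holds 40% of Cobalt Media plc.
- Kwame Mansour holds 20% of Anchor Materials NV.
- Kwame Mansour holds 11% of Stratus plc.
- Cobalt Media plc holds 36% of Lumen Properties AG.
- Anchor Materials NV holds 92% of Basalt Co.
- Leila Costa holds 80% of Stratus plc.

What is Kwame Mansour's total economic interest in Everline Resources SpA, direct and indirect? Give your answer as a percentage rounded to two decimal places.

Kwame reaches Everline along 3 paths.
Via Anchor → Basalt: 20% × 92% × 30% = 5.52%.
Via Stratus → Basalt: 11% × 8% × 30% = 0.264%.
Via Halcyon: 100% × 42% = 42%.
Total: 5.52% + 0.264% + 42% = 47.784%.
Rounded: 47.78%.

47.78%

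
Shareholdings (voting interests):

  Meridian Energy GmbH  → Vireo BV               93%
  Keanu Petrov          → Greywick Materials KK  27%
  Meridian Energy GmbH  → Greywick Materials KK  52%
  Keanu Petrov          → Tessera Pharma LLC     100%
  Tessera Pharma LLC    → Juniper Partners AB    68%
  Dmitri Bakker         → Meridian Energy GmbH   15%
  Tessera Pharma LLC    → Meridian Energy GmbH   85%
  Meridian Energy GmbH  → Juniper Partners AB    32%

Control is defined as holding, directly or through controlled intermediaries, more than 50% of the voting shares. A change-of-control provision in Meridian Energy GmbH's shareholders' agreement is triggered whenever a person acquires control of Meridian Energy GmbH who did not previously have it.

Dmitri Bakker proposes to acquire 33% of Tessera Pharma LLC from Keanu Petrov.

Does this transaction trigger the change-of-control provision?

The purchase adds only to Dmitri's holdings (Keanu's stake shrinks), so Dmitri is the only person who could newly come to control Meridian.
Dmitri's largest direct stake is 15% in Meridian, which does not meet the threshold, so Dmitri controls no company.
In Meridian, Dmitri's side holds only 15%, not > 50%.
So before the transaction, Dmitri does not control Meridian.
After the purchase, Dmitri holds 33% of Tessera directly, and Keanu's stake falls to 67%.
Dmitri's side now holds 33% of Tessera, not > 50%, so Dmitri still does not control Tessera.
After the transaction, Dmitri's side holds 15% of Meridian, not > 50%, so Dmitri still does not control Meridian.
No new person acquires control, so the clause is not triggered.

No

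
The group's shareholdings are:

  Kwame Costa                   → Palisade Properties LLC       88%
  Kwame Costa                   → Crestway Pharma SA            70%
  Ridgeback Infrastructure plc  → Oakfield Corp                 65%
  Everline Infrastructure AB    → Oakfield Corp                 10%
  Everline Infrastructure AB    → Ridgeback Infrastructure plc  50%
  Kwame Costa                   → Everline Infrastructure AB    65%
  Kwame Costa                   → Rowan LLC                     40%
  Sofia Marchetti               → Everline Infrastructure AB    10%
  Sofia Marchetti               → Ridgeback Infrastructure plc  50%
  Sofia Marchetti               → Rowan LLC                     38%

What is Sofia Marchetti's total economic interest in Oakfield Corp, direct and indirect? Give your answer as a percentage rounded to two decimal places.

Sofia reaches Oakfield along 3 paths.
Via Ridgeback: 50% × 65% = 32.5%.
Via Everline → Ridgeback: 10% × 50% × 65% = 3.25%.
Via Everline: 10% × 10% = 1%.
Total: 32.5% + 3.25% + 1% = 36.75%.

36.75%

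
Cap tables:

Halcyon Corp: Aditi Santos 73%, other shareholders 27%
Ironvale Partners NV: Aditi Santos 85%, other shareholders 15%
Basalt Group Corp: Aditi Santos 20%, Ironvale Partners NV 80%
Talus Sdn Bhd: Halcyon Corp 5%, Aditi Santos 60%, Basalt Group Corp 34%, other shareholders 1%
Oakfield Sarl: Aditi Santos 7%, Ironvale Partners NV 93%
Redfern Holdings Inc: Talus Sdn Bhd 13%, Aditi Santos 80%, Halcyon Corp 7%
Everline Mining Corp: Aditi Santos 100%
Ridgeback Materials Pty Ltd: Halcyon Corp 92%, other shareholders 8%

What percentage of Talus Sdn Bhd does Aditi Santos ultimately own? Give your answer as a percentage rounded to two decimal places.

Aditi reaches Talus along 4 paths.
Via Halcyon: 73% × 5% = 3.65%.
Direct stake: 60% = 60%.
Via Basalt: 20% × 34% = 6.8%.
Via Ironvale → Basalt: 85% × 80% × 34% = 23.12%.
Total: 3.65% + 60% + 6.8% + 23.12% = 93.57%.

93.57%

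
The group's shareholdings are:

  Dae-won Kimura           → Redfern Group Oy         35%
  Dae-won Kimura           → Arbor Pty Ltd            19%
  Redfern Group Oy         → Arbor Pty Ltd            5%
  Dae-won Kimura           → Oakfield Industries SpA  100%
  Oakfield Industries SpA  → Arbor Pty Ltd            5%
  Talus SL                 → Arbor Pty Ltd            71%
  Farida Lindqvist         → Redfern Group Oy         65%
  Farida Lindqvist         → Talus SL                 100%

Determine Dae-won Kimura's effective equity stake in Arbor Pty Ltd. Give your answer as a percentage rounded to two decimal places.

25.75%

Dae-won reaches Arbor along 3 paths.
Direct stake: 19% = 19%.
Via Oakfield: 100% × 5% = 5%.
Via Redfern: 35% × 5% = 1.75%.
Total: 19% + 5% + 1.75% = 25.75%.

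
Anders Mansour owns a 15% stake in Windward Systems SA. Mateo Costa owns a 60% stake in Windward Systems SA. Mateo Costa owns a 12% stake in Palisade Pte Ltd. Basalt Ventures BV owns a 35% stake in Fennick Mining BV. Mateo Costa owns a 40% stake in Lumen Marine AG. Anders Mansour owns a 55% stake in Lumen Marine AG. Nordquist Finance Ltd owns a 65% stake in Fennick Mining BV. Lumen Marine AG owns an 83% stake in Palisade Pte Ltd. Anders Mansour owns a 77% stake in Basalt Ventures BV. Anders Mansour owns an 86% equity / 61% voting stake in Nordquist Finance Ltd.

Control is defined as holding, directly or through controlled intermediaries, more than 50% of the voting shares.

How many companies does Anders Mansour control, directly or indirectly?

Anders holds 61% of Nordquist, so Anders controls Nordquist.
Anders holds 55% of Lumen, so Anders controls Lumen.
Anders holds 77% of Basalt, so Anders controls Basalt.
Lumen holds 83% of Palisade, so Anders controls Palisade.
Nordquist and Basalt together hold 65% + 35% = 100% of Fennick, so Anders controls Fennick.
No other company's threshold is met.
Anders controls 5 companies.

5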